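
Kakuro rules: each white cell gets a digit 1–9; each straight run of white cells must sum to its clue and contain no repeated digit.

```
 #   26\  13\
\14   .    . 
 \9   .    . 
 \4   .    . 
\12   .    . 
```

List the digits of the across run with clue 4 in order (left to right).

4 in 2 cells must be {1,3}.
Only 3 fits R3C1 under both its across sum 4 and down sum 26.
R3C2 = 4 − 3 = 1 completes the 4 across.

3, 1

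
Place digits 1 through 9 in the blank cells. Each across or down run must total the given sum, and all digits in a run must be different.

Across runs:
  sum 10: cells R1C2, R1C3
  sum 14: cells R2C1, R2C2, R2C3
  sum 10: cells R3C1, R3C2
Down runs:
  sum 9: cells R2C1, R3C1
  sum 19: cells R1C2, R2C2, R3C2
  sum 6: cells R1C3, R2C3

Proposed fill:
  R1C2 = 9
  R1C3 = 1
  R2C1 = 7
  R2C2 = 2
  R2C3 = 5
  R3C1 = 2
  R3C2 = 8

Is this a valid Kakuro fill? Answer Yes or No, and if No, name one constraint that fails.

Yes

Across: 9+1=10; 7+2+5=14; 2+8=10. Down: 7+2=9; 9+2+8=19; 1+5=6. No digit repeats within any run.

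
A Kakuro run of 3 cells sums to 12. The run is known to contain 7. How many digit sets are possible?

3 distinct digits from 1–9 sum between 6 and 24.
Keeping only sets containing 7.
Enumerating: {1,4,7}, {2,3,7}.

2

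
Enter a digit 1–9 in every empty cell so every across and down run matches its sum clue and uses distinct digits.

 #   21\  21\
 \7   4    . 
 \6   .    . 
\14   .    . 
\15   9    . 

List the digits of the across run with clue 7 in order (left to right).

R1C2 = 7 − 4 = 3 completes the 7 across.
R4C2 = 15 − 9 = 6 completes the 15 across.
No cell is forced outright now. R3C1 can only be 5 or 6 (the digits allowed by both its 14 across and its 21 down). If R3C1 = 5: then R2C1 would have to be in {1,2,4,5} for the 6 across but in {3} for the 21 down — contradiction. So R3C1 = 6.
R2C1 = 21 − 19 = 2 completes the 21 down.
R2C2 = 6 − 2 = 4 completes the 6 across.
R3C2 = 14 − 6 = 8 completes the 14 across.

4 3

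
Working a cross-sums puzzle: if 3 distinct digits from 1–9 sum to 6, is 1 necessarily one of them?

Yes

The only way to make 6 from 3 distinct digits is {1,2,3}, which contains 1.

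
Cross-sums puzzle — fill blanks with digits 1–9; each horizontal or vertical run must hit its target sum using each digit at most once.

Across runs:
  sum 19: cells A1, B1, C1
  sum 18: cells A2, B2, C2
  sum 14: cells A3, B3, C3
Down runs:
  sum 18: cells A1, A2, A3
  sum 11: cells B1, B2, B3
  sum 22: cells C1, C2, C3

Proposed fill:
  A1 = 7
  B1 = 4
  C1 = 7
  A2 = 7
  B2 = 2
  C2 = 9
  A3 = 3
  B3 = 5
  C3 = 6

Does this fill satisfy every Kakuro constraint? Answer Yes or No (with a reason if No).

No — the down run A1–A3 sums to 17, not 18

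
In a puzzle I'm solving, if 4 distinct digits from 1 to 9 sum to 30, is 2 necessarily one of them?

No

The only way to make 30 from 4 distinct digits is {6,7,8,9}, which does not contain 2.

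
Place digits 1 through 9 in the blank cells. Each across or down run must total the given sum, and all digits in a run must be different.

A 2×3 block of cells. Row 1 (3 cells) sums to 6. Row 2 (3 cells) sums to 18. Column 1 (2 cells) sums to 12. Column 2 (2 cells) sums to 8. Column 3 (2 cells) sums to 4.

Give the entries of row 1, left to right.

6 in 3 cells must be {1,2,3}; 4 in 2 cells must be {1,3}.
The 6 across and the 12 down share only 3, so (1,1) = 3.
Given what's placed, (1,3) must be 1 to fit the 6 across and 4 down.
(2,1) = 12 − 3 = 9 completes the 12 down.
(2,3) = 4 − 1 = 3 completes the 4 down.
(1,2) = 6 − 4 = 2 completes the 6 across.
(2,2) = 18 − 12 = 6 completes the 18 across.

3, 2, 1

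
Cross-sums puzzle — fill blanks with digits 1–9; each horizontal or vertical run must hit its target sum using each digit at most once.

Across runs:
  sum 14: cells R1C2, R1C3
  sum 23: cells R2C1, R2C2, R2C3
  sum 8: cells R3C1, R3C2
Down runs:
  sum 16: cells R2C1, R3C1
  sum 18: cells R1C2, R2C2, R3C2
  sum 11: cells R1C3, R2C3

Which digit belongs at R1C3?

5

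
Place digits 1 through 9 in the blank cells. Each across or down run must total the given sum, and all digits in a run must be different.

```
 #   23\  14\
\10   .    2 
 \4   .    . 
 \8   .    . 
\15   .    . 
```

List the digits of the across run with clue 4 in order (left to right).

3, 1

4 in 2 cells must be {1,3}.
R1C1 = 10 − 2 = 8 completes the 10 across.
No cell is forced outright now. R2C1 can only be 1 or 3 (the digits allowed by both its 4 across and its 23 down). If R2C1 = 1: that forces R2C2 = 3, R3C1 = 5, after which R3C2 would have to be in {3} for the 8 across but in {1,4,5,8} for the 14 down — contradiction. So R2C1 = 3.
R2C2 = 4 − 3 = 1 completes the 4 across.
R4C1 = 7: the only remaining digit allowed by both the 15 across and the 23 down.
R4C2 = 15 − 7 = 8 completes the 15 across.
R3C1 = 23 − 18 = 5 completes the 23 down.
R3C2 = 8 − 5 = 3 completes the 8 across.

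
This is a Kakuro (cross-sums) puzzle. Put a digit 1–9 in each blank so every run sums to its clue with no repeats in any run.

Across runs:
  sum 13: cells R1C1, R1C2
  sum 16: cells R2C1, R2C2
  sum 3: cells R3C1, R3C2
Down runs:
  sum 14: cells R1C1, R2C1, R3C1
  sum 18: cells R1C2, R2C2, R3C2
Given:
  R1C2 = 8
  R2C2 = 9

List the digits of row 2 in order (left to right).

7 9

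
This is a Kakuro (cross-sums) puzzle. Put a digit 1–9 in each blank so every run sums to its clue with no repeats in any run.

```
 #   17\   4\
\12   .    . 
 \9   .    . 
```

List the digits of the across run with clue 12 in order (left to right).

9, 3

17 in 2 cells must be {8,9}; 4 in 2 cells must be {1,3}.
The 12 across and the 4 down share only 3, so R1C2 = 3.
The 9 across and the 17 down share only 8, so R2C1 = 8.
R2C2 = 9 − 8 = 1 completes the 9 across.
R1C1 = 12 − 3 = 9 completes the 12 across.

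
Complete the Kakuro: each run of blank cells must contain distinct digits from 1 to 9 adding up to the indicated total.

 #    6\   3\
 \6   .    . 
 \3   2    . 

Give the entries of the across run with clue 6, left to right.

4 2

3 in 2 cells must be {1,2}.
R1C1 = 6 − 2 = 4 completes the 6 down.
R1C2 = 6 − 4 = 2 completes the 6 across.
R2C2 = 3 − 2 = 1 completes the 3 across.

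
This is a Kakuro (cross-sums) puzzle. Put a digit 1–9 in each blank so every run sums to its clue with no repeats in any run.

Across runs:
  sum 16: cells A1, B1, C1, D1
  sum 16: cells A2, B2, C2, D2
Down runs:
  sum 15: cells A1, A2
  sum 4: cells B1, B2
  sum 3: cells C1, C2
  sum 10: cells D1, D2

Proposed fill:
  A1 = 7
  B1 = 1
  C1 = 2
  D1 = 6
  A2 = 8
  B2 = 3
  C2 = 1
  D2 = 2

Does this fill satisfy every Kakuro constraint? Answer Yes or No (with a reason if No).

No — the down run D1–D2 sums to 8, not 10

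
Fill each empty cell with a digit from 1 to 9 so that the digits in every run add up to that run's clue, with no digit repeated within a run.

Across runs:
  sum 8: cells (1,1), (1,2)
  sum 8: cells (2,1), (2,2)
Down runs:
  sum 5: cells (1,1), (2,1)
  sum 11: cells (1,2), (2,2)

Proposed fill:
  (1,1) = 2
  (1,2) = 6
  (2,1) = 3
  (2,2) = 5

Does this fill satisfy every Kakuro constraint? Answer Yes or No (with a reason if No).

Yes

Across: 2+6=8; 3+5=8. Down: 2+3=5; 6+5=11. No digit repeats within any run.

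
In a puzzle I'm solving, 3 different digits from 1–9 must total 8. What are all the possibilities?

{1,2,5}; {1,3,4}

3 distinct digits from 1–9 sum between 6 and 24.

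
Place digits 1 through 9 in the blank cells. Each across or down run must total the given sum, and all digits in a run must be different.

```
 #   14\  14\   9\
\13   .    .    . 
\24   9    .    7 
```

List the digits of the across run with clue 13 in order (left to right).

5 6 2

24 in 3 cells must be {7,8,9}.
R1C1 = 14 − 9 = 5 completes the 14 down.
R1C2 = 6: the only remaining digit allowed by both the 13 across and the 14 down.
R1C3 = 13 − 11 = 2 completes the 13 across.
R2C2 = 24 − 16 = 8 completes the 24 across.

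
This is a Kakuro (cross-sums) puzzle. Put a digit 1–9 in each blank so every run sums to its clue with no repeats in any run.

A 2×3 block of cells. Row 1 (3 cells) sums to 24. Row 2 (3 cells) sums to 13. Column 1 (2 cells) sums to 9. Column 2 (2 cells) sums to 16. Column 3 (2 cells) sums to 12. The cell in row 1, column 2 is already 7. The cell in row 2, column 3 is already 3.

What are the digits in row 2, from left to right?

24 in 3 cells must be {7,8,9}; 16 in 2 cells must be {7,9}.
(1,1) = 8: the only remaining digit allowed by both the 24 across and the 9 down.
(1,3) = 24 − 15 = 9 completes the 24 across.
(2,1) = 9 − 8 = 1 completes the 9 down.
(2,2) = 13 − 4 = 9 completes the 13 across.

1, 9, 3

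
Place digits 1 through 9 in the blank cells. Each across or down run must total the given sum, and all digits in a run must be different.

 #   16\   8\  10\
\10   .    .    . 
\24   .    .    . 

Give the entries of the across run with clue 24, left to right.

9 7 8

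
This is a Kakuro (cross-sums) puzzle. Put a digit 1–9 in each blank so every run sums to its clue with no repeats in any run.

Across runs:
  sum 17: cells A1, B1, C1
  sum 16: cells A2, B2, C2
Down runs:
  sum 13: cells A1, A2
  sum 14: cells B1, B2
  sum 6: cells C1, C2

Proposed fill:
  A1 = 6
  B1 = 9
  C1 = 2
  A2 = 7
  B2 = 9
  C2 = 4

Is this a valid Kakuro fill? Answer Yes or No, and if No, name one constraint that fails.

No — the down run B1–B2 sums to 18, not 14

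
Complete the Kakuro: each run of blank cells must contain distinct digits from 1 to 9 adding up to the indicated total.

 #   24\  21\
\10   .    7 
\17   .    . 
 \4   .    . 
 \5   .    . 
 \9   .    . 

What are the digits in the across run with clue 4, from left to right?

1, 3

17 in 2 cells must be {8,9}; 4 in 2 cells must be {1,3}.
R1C1 = 10 − 7 = 3 completes the 10 across.
R2C2 = 8: the only remaining digit allowed by both the 17 across and the 21 down.
Given what's placed, R3C1 must be 1 to fit the 4 across and 24 down.
R3C2 = 4 − 1 = 3 completes the 4 across.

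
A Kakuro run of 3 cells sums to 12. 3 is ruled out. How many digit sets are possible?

4

3 distinct digits from 1–9 sum between 6 and 24.
Dropping sets that contain 3.
Enumerating: {1,2,9}, {1,4,7}, {1,5,6}, {2,4,6}.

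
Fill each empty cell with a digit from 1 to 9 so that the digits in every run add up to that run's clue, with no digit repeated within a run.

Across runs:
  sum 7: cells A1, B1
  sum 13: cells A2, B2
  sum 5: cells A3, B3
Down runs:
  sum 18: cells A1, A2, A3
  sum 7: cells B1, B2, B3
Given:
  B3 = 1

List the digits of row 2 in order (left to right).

9 4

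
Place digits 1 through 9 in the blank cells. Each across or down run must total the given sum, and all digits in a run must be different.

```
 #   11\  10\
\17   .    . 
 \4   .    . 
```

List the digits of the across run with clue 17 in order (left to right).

8, 9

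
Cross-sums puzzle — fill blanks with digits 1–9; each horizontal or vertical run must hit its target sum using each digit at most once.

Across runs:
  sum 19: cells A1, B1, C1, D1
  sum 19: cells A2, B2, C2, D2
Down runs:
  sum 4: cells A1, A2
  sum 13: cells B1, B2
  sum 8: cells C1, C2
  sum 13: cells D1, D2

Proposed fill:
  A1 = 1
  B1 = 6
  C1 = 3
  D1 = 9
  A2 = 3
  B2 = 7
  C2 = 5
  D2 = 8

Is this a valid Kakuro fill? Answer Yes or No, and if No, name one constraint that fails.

No — the down run D1–D2 sums to 17, not 13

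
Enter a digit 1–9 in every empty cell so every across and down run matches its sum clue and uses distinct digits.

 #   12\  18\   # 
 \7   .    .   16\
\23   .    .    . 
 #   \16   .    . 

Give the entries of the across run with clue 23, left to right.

23 in 3 cells must be {6,8,9}; 16 in 2 cells must be {7,9}.
The 23 across and the 16 down share only 9, so R2C3 = 9.
R3C3 = 16 − 9 = 7 completes the 16 down.
R2C1 = 8: the only remaining digit allowed by both the 23 across and the 12 down.
R2C2 = 23 − 17 = 6 completes the 23 across.
R3C2 = 16 − 7 = 9 completes the 16 across.
R1C1 = 12 − 8 = 4 completes the 12 down.
R1C2 = 7 − 4 = 3 completes the 7 across.

8 6 9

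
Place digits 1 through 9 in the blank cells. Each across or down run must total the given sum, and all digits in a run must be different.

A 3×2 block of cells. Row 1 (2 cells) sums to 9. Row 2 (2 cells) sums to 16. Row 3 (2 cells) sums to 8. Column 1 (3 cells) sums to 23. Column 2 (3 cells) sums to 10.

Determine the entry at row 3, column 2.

2

16 in 2 cells must be {7,9}; 23 in 3 cells must be {6,8,9}.
The 16 across and the 23 down share only 9, so (2,1) = 9.
(2,2) = 16 − 9 = 7 completes the 16 across.
Given what's placed, (3,1) must be 6 to fit the 8 across and 23 down.
(3,2) = 8 − 6 = 2 completes the 8 across.
(1,1) = 23 − 15 = 8 completes the 23 down.
(1,2) = 9 − 8 = 1 completes the 9 across.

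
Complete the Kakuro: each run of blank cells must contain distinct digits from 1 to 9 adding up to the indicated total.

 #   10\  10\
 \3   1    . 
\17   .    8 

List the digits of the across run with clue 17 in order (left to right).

9 8

3 in 2 cells must be {1,2}; 17 in 2 cells must be {8,9}.
R1C2 = 3 − 1 = 2 completes the 3 across.
R2C1 = 17 − 8 = 9 completes the 17 across.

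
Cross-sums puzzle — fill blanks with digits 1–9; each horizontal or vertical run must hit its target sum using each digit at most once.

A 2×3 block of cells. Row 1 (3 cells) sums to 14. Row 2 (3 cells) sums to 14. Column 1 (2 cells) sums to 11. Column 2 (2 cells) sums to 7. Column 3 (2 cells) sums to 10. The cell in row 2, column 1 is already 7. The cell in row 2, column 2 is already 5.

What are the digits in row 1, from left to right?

4 2 8

(1,1) = 11 − 7 = 4 completes the 11 down.
(1,2) = 7 − 5 = 2 completes the 7 down.
(1,3) = 14 − 6 = 8 completes the 14 across.
(2,3) = 14 − 12 = 2 completes the 14 across.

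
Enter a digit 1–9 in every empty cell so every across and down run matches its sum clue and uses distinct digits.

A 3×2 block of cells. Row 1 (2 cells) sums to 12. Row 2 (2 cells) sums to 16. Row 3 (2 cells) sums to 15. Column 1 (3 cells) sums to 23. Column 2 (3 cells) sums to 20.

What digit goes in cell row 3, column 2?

16 in 2 cells must be {7,9}; 23 in 3 cells must be {6,8,9}.
The 16 across and the 23 down share only 9, so (2,1) = 9.
(2,2) = 16 − 9 = 7 completes the 16 across.
Given what's placed, (1,1) must be 8 to fit the 12 across and 23 down.
(1,2) = 12 − 8 = 4 completes the 12 across.
(3,1) = 23 − 17 = 6 completes the 23 down.
(3,2) = 15 − 6 = 9 completes the 15 across.

9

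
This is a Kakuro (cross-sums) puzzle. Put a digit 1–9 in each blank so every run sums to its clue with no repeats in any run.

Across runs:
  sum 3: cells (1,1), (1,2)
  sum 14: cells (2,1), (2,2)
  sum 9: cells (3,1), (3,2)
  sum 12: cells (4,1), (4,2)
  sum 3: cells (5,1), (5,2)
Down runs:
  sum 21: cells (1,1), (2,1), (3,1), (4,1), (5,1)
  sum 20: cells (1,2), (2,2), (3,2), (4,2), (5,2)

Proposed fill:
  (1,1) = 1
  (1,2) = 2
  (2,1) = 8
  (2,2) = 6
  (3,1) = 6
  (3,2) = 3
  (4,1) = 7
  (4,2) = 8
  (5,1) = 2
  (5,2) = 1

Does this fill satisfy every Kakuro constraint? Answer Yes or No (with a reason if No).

No — the down run (1,1)–(5,1) sums to 24, not 21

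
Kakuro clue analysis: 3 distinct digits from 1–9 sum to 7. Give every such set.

{1,2,4}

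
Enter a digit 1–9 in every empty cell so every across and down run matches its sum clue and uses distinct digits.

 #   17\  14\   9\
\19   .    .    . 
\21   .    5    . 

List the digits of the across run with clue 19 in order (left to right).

8, 9, 2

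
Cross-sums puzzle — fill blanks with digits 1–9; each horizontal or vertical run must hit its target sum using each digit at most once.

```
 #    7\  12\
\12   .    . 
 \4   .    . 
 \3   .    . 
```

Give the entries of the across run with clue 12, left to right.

4 in 2 cells must be {1,3}; 3 in 2 cells must be {1,2}; 7 in 3 cells must be {1,2,4}.
The 12 across and the 7 down share only 4, so R1C1 = 4.
R1C2 = 12 − 4 = 8 completes the 12 across.
Given what's placed, R2C1 must be 1 to fit the 4 across and 7 down.
R2C2 = 4 − 1 = 3 completes the 4 across.
R3C1 = 7 − 5 = 2 completes the 7 down.
R3C2 = 3 − 2 = 1 completes the 3 across.

4 8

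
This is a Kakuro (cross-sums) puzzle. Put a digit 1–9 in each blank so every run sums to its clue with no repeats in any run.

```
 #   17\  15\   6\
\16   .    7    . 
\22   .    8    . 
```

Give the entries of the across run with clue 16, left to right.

8 7 1

17 in 2 cells must be {8,9}.
R1C1 = 8: the only remaining digit allowed by both the 16 across and the 17 down.
R1C3 = 16 − 15 = 1 completes the 16 across.
R2C1 = 17 − 8 = 9 completes the 17 down.
R2C3 = 22 − 17 = 5 completes the 22 across.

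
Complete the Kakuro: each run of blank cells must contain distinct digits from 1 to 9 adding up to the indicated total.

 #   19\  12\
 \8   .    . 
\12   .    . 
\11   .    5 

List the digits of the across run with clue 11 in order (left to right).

6 5

R3C1 = 11 − 5 = 6 completes the 11 across.
Given what's placed, R1C1 must be 5 to fit the 8 across and 19 down.
R1C2 = 8 − 5 = 3 completes the 8 across.
R2C1 = 19 − 11 = 8 completes the 19 down.
R2C2 = 12 − 8 = 4 completes the 12 across.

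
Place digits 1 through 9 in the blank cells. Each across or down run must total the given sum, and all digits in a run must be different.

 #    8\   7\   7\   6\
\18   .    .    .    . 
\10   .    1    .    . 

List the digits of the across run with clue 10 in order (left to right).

3, 1, 4, 2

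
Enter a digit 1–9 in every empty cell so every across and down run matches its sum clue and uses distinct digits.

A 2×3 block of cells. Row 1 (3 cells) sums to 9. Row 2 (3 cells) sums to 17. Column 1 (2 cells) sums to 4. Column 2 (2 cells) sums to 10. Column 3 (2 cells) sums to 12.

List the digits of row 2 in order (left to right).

4 in 2 cells must be {1,3}.
Nothing is forced directly, so branch on (1,3), whose candidates are 3 or 4 or 5. If (1,3) = 3: that forces (1,1) = 1, after which (1,2) would have to be in {5} for the 9 across but in {1,2,3,4,6,7,8,9} for the 10 down — contradiction. If (1,3) = 4: that forces (1,1) = 3, (1,2) = 2, (2,1) = 1, after which (2,2) would have to be in {7,9} for the 17 across but in {8} for the 10 down — contradiction. So (1,3) = 5.
(2,3) = 12 − 5 = 7 completes the 12 down.
Given what's placed, (2,1) must be 1 to fit the 17 across and 4 down.
(2,2) = 17 − 8 = 9 completes the 17 across.
(1,1) = 4 − 1 = 3 completes the 4 down.
(1,2) = 9 − 8 = 1 completes the 9 across.

1, 9, 7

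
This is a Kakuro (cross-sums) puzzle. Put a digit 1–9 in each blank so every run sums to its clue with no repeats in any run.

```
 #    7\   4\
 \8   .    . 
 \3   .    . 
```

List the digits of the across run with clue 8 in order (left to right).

5, 3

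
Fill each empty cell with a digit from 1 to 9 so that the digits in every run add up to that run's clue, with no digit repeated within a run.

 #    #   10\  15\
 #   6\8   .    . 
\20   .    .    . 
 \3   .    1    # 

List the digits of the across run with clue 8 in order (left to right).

3 in 2 cells must be {1,2}.
R3C1 = 3 − 1 = 2 completes the 3 across.
R2C1 = 6 − 2 = 4 completes the 6 down.
R2C2 = 7: the only remaining digit allowed by both the 20 across and the 10 down.
R2C3 = 20 − 11 = 9 completes the 20 across.
R1C2 = 10 − 8 = 2 completes the 10 down.
R1C3 = 8 − 2 = 6 completes the 8 across.

2 6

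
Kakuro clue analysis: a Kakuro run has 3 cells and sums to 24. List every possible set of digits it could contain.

3 distinct digits from 1–9 sum between 6 and 24.
Only one set works: {7,8,9}.

{7,8,9}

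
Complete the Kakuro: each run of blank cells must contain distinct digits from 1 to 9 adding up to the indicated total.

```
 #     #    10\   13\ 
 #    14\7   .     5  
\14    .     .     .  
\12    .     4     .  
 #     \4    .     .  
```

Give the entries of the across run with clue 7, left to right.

2 5

4 in 2 cells must be {1,3}; 10 in 4 cells must be {1,2,3,4}.
R1C2 = 7 − 5 = 2 completes the 7 across.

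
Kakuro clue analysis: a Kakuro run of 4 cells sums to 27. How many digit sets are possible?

3

4 distinct digits from 1–9 sum between 10 and 30.
Enumerating: {3,7,8,9}, {4,6,8,9}, {5,6,7,9}.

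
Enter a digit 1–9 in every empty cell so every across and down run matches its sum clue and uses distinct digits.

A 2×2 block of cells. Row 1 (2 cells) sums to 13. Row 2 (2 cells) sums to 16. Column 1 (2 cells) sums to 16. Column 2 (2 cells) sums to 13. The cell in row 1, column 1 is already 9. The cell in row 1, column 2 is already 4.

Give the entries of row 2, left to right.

7 9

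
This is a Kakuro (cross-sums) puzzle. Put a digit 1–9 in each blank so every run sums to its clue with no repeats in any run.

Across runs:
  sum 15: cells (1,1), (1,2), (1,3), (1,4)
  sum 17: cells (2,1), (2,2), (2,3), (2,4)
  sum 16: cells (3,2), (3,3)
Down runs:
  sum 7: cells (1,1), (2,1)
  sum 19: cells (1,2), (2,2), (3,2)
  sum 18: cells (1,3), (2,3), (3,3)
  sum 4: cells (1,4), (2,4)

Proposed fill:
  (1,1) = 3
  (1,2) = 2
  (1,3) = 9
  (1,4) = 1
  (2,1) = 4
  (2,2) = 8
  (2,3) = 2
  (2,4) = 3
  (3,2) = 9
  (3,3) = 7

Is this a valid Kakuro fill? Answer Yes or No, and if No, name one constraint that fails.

Across: 3+2+9+1=15; 4+8+2+3=17; 9+7=16. Down: 3+4=7; 2+8+9=19; 9+2+7=18; 1+3=4. No digit repeats within any run.

Yes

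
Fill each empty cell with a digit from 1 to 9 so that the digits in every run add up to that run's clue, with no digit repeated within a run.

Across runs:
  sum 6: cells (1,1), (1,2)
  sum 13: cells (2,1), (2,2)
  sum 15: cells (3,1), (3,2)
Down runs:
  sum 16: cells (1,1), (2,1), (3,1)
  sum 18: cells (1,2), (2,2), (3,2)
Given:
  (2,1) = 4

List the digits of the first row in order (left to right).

5, 1

Given what's placed, (1,1) must be 5 to fit the 6 across and 16 down.
(1,2) = 6 − 5 = 1 completes the 6 across.
(2,2) = 13 − 4 = 9 completes the 13 across.
(3,1) = 16 − 9 = 7 completes the 16 down.
(3,2) = 15 − 7 = 8 completes the 15 across.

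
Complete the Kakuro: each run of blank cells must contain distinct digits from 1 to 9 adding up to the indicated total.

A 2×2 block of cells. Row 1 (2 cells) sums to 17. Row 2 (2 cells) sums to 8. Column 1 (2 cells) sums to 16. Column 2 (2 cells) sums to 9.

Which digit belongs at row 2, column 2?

1

17 in 2 cells must be {8,9}; 16 in 2 cells must be {7,9}.
The 17 across and the 16 down share only 9, so (1,1) = 9.
(1,2) = 17 − 9 = 8 completes the 17 across.
(2,1) = 16 − 9 = 7 completes the 16 down.
(2,2) = 8 − 7 = 1 completes the 8 across.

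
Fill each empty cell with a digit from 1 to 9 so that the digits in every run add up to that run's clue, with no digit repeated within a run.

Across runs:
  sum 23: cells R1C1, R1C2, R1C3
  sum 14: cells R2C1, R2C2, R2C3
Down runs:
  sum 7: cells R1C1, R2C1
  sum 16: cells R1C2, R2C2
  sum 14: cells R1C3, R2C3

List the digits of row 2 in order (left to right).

23 in 3 cells must be {6,8,9}; 16 in 2 cells must be {7,9}.
The 23 across and the 7 down share only 6, so R1C1 = 6.
Given what's placed, R1C2 must be 9 to fit the 23 across and 16 down.
R1C3 = 23 − 15 = 8 completes the 23 across.
R2C1 = 7 − 6 = 1 completes the 7 down.
R2C2 = 16 − 9 = 7 completes the 16 down.
R2C3 = 14 − 8 = 6 completes the 14 across.

1 7 6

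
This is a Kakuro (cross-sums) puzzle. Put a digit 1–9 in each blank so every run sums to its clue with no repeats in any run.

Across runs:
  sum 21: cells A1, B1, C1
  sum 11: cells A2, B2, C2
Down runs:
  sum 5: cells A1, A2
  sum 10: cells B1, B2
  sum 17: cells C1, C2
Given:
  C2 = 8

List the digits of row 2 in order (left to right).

17 in 2 cells must be {8,9}.
A1 = 4: only digit in both the 21-across and 5-down candidate sets.
C1 = 17 − 8 = 9 completes the 17 down.
A2 = 5 − 4 = 1 completes the 5 down.
B2 = 11 − 9 = 2 completes the 11 across.
B1 = 21 − 13 = 8 completes the 21 across.

1 2 8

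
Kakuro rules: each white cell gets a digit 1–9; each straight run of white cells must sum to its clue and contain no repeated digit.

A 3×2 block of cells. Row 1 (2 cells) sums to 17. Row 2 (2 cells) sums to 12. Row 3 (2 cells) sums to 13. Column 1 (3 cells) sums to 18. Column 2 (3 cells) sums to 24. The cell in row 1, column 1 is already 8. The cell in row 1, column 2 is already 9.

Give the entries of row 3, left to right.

6, 7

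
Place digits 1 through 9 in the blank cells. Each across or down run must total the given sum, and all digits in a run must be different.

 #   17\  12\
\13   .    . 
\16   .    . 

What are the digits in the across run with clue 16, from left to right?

16 in 2 cells must be {7,9}; 17 in 2 cells must be {8,9}.
The 16 across and the 17 down share only 9, so R2C1 = 9.
R2C2 = 16 − 9 = 7 completes the 16 across.
R1C1 = 17 − 9 = 8 completes the 17 down.
R1C2 = 13 − 8 = 5 completes the 13 across.

9 7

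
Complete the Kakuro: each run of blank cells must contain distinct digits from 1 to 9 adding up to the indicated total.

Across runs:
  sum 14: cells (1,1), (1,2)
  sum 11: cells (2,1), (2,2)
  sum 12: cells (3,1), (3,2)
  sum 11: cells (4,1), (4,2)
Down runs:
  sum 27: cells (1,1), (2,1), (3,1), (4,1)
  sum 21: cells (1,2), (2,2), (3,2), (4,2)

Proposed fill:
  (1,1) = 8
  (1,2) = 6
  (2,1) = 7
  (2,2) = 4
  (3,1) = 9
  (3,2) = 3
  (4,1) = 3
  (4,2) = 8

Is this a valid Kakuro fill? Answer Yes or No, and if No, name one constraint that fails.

Yes

Across: 8+6=14; 7+4=11; 9+3=12; 3+8=11. Down: 8+7+9+3=27; 6+4+3+8=21. No digit repeats within any run.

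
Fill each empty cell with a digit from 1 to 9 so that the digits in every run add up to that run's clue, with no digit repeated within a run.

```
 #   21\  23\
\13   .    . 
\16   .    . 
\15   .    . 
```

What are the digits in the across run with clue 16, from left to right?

7 9

16 in 2 cells must be {7,9}; 23 in 3 cells must be {6,8,9}.
The 16 across and the 23 down share only 9, so R2C2 = 9.
R2C1 = 16 − 9 = 7 completes the 16 across.
Nothing is forced directly, so branch on R1C2, whose candidates are 6 or 8. If R1C2 = 6: then R1C1 would have to be in {7} for the 13 across but in {5,6,8,9} for the 21 down — contradiction. So R1C2 = 8.
R1C1 = 13 − 8 = 5 completes the 13 across.
R3C1 = 21 − 12 = 9 completes the 21 down.
R3C2 = 15 − 9 = 6 completes the 15 across.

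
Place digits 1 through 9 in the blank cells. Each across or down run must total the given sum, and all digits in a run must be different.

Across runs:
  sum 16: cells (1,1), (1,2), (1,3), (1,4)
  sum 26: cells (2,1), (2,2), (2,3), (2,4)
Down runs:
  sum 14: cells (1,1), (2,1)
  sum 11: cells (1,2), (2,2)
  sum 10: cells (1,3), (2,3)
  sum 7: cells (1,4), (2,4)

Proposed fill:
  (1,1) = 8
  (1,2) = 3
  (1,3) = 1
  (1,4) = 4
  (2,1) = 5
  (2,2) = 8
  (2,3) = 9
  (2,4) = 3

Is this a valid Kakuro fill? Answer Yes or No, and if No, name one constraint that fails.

No — the across run (2,1)–(2,4) sums to 25, not 26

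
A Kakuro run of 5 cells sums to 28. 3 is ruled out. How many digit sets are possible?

5 distinct digits from 1–9 sum between 15 and 35.
Dropping sets that contain 3.
Enumerating: {1,4,6,8,9}, {1,5,6,7,9}, {2,4,5,8,9}, {2,4,6,7,9}, {2,5,6,7,8}.

5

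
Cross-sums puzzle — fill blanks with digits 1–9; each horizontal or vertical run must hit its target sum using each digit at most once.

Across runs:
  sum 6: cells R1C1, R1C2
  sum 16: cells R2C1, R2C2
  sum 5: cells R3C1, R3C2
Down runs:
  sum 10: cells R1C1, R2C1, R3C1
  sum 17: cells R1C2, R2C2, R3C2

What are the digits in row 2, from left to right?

7 9

16 in 2 cells must be {7,9}.
The 16 across and the 10 down share only 7, so R2C1 = 7.
R2C2 = 16 − 7 = 9 completes the 16 across.
Nothing is forced directly, so branch on R1C1, whose candidates are 1 or 2. If R1C1 = 2: then R1C2 would have to be in {4} for the 6 across but in {1,2,3,5,6,7} for the 17 down — contradiction. So R1C1 = 1.
R1C2 = 6 − 1 = 5 completes the 6 across.
R3C1 = 10 − 8 = 2 completes the 10 down.
R3C2 = 5 − 2 = 3 completes the 5 across.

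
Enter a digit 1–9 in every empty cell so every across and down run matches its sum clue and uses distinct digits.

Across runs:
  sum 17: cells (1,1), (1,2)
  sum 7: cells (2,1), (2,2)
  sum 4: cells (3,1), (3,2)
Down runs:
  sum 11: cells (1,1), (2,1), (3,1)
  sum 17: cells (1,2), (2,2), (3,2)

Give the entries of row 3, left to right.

17 in 2 cells must be {8,9}; 4 in 2 cells must be {1,3}.
The 17 across and the 11 down share only 8, so (1,1) = 8.
(1,2) = 17 − 8 = 9 completes the 17 across.
Given what's placed, (3,1) must be 1 to fit the 4 across and 11 down.
(3,2) = 4 − 1 = 3 completes the 4 across.
(2,1) = 11 − 9 = 2 completes the 11 down.
(2,2) = 7 − 2 = 5 completes the 7 across.

1 3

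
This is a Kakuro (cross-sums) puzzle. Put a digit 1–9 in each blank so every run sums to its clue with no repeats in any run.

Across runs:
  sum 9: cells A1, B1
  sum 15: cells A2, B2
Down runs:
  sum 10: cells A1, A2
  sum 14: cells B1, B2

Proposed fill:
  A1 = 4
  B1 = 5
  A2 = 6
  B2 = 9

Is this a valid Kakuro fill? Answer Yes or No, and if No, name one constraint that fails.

Yes

Across: 4+5=9; 6+9=15. Down: 4+6=10; 5+9=14. No digit repeats within any run.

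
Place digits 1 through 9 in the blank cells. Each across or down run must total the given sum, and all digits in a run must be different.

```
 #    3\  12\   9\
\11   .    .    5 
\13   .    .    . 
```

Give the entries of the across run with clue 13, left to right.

3 in 2 cells must be {1,2}.
Given what's placed, R1C1 must be 2 to fit the 11 across and 3 down.
R1C2 = 11 − 7 = 4 completes the 11 across.
R2C1 = 3 − 2 = 1 completes the 3 down.
R2C2 = 12 − 4 = 8 completes the 12 down.
R2C3 = 13 − 9 = 4 completes the 13 across.

1, 8, 4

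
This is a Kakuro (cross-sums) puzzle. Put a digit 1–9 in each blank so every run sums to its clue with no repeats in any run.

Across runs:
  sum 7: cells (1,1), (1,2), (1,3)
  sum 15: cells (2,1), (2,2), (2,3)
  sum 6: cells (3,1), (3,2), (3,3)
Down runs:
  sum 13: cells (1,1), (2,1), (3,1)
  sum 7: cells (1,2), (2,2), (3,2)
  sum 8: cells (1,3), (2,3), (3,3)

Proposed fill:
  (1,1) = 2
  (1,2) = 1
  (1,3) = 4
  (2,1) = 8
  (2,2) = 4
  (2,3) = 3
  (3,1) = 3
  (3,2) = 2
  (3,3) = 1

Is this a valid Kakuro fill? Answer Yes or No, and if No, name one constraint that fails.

Yes

Across: 2+1+4=7; 8+4+3=15; 3+2+1=6. Down: 2+8+3=13; 1+4+2=7; 4+3+1=8. No digit repeats within any run.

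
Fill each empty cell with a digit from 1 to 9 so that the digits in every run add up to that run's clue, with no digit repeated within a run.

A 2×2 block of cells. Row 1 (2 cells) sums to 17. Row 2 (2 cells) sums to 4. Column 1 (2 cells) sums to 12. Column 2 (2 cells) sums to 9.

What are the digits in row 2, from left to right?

3, 1

17 in 2 cells must be {8,9}; 4 in 2 cells must be {1,3}.
The 17 across and the 9 down share only 8, so (1,2) = 8.
The 4 across and the 12 down share only 3, so (2,1) = 3.
(2,2) = 4 − 3 = 1 completes the 4 across.
(1,1) = 17 − 8 = 9 completes the 17 across.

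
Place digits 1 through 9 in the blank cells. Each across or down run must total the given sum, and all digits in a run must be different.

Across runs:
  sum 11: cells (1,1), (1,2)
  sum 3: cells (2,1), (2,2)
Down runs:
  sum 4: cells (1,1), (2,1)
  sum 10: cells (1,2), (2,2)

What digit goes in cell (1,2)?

3 in 2 cells must be {1,2}; 4 in 2 cells must be {1,3}.
The 11 across and the 4 down share only 3, so (1,1) = 3.
(1,2) = 11 − 3 = 8 completes the 11 across.
(2,1) = 4 − 3 = 1 completes the 4 down.
(2,2) = 3 − 1 = 2 completes the 3 across.

8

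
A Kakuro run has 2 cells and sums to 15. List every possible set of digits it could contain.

{6,9}; {7,8}

2 distinct digits from 1–9 sum between 3 and 17.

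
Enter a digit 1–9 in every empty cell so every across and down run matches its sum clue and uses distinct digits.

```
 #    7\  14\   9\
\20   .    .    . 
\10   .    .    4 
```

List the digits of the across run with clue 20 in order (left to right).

6 9 5

R1C3 = 9 − 4 = 5 completes the 9 down.
Given what's placed, R2C2 must be 5 to fit the 10 across and 14 down.
R1C1 = 6: the only remaining digit allowed by both the 20 across and the 7 down.
R1C2 = 20 − 11 = 9 completes the 20 across.
R2C1 = 10 − 9 = 1 completes the 10 across.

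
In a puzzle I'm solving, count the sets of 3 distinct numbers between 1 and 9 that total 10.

3 distinct digits from 1–9 sum between 6 and 24.
Enumerating: {1,2,7}, {1,3,6}, {1,4,5}, {2,3,5}.

4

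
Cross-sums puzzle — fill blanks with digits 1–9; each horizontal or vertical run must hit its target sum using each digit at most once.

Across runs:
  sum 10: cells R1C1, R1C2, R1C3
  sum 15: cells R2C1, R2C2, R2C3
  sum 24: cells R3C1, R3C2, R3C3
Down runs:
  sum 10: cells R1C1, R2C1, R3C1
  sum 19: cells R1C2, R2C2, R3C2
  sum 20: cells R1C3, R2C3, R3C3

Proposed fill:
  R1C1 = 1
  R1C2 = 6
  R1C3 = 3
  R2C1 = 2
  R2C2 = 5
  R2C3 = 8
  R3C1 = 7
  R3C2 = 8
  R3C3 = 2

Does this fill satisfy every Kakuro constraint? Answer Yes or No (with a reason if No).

No — the across run R3C1–R3C3 sums to 17, not 24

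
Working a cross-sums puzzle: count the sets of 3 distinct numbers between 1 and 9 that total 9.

3

3 distinct digits from 1–9 sum between 6 and 24.
Enumerating: {1,2,6}, {1,3,5}, {2,3,4}.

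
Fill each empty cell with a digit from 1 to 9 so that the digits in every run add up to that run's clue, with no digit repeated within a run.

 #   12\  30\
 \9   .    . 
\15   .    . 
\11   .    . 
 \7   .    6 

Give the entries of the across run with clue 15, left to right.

6, 9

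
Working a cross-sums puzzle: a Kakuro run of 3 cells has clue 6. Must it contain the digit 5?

No

The only way to make 6 from 3 distinct digits is {1,2,3}, which does not contain 5.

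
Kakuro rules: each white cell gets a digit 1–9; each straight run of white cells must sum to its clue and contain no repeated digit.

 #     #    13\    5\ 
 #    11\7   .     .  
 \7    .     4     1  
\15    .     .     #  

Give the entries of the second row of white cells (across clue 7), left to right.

7 in 3 cells must be {1,2,4}.
R1C3 = 5 − 1 = 4 completes the 5 down.
R2C1 = 7 − 5 = 2 completes the 7 across.
R3C1 = 11 − 2 = 9 completes the 11 down.
R3C2 = 15 − 9 = 6 completes the 15 across.
R1C2 = 7 − 4 = 3 completes the 7 across.

2 4 1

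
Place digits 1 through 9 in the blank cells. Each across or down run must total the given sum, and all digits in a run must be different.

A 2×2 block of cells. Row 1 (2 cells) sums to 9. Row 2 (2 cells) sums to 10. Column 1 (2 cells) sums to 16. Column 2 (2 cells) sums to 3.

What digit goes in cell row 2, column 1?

9

16 in 2 cells must be {7,9}; 3 in 2 cells must be {1,2}.
The 9 across and the 16 down share only 7, so (1,1) = 7.
(1,2) = 9 − 7 = 2 completes the 9 across.
(2,1) = 16 − 7 = 9 completes the 16 down.
(2,2) = 10 − 9 = 1 completes the 10 across.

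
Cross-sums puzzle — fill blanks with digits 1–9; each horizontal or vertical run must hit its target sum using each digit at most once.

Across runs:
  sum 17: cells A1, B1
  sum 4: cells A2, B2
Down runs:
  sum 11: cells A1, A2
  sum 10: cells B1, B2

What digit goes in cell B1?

17 in 2 cells must be {8,9}; 4 in 2 cells must be {1,3}.
The 4 across and the 11 down share only 3, so A2 = 3.
B2 = 4 − 3 = 1 completes the 4 across.
A1 = 11 − 3 = 8 completes the 11 down.
B1 = 17 − 8 = 9 completes the 17 across.

9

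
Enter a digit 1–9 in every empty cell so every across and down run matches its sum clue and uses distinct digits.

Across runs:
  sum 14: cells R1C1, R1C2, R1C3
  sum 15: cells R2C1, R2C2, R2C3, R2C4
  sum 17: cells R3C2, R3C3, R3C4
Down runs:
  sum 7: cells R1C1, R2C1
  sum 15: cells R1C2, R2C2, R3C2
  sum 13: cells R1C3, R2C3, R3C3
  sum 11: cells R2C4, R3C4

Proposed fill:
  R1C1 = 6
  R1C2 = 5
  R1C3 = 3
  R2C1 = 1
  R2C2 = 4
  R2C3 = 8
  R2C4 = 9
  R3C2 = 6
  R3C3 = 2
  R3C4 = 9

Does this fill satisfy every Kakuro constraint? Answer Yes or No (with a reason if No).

No — the down run R2C4–R3C4 sums to 18, not 11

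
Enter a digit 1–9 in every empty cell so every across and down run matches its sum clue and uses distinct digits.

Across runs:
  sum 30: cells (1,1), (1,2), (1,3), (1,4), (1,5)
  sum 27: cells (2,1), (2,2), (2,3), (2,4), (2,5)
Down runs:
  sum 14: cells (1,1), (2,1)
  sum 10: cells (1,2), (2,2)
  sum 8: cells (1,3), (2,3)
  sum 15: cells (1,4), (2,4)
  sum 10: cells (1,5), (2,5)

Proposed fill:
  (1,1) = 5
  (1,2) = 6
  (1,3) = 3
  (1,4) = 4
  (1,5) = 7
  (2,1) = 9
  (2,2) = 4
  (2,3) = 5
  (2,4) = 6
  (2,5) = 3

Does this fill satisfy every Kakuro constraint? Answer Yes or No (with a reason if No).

No — the across run (1,1)–(1,5) sums to 25, not 30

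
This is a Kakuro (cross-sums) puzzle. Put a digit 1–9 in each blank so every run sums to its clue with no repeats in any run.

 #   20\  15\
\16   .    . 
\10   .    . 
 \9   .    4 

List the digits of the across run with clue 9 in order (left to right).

5, 4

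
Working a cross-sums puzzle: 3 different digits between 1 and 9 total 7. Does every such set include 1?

Yes

The only way to make 7 from 3 distinct digits is {1,2,4}, which contains 1.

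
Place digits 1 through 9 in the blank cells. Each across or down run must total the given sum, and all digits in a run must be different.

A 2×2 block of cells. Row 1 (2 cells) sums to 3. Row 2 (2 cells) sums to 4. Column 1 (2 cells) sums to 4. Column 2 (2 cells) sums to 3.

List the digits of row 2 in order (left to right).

3 1

3 in 2 cells must be {1,2}; 4 in 2 cells must be {1,3}.
The 3 across and the 4 down share only 1, so (1,1) = 1.
(1,2) = 3 − 1 = 2 completes the 3 across.
(2,1) = 4 − 1 = 3 completes the 4 down.
(2,2) = 4 − 3 = 1 completes the 4 across.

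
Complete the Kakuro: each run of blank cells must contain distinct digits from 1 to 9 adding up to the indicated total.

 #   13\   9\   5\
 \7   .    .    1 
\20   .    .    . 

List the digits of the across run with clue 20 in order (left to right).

9 7 4

7 in 3 cells must be {1,2,4}.
Given what's placed, R1C1 must be 4 to fit the 7 across and 13 down.
R1C2 = 7 − 5 = 2 completes the 7 across.
R2C1 = 13 − 4 = 9 completes the 13 down.
R2C2 = 9 − 2 = 7 completes the 9 down.
R2C3 = 20 − 16 = 4 completes the 20 across.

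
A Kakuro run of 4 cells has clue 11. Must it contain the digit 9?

The only way to make 11 from 4 distinct digits is {1,2,3,5}, which does not contain 9.

No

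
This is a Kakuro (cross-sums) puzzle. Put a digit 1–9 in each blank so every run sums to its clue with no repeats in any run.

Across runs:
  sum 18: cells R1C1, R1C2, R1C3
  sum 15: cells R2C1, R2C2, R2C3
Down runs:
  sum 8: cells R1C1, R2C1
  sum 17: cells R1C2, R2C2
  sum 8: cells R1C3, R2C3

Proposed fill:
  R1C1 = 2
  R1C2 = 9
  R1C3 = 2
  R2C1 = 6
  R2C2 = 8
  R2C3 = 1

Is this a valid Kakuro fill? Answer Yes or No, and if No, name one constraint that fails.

No — the down run R1C3–R2C3 sums to 3, not 8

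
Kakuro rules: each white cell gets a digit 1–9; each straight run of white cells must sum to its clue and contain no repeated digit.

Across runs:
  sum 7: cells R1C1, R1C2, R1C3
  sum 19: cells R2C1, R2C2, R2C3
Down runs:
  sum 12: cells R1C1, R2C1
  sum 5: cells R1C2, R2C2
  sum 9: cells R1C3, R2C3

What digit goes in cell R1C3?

7 in 3 cells must be {1,2,4}.
The 7 across and the 12 down share only 4, so R1C1 = 4.
R2C1 = 12 − 4 = 8 completes the 12 down.
Nothing is forced directly, so branch on R2C2, whose candidates are 2 or 4. If R2C2 = 2: then R1C2 would have to be in {1,2} for the 7 across but in {3} for the 5 down — contradiction. So R2C2 = 4.
R1C2 = 5 − 4 = 1 completes the 5 down.
R1C3 = 7 − 5 = 2 completes the 7 across.
R2C3 = 19 − 12 = 7 completes the 19 across.

2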